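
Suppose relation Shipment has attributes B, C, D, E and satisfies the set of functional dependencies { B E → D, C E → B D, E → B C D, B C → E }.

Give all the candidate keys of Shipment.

E, BC

{E}⁺: E→BCD adds B, C, D → {B, C, D, E}.
{B, C}⁺: BC→E adds E; BE→D adds D → {B, C, D, E}. Minimal: {C}⁺ = {C}; {B}⁺ = {B} — none reach the full schema.
Any other superkey contains one of these as a subset, so there are no further candidate keys.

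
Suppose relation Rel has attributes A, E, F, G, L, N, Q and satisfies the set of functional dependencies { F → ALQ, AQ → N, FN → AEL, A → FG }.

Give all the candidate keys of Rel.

{A}⁺: A→FG adds F, G; F→ALQ adds L, Q; AQ→N adds N; FN→AEL adds E → {A, E, F, G, L, N, Q}.
{F}⁺: F→ALQ adds A, L, Q; AQ→N adds N; FN→AEL adds E; A→FG adds G → {A, E, F, G, L, N, Q}.

{A}, {F}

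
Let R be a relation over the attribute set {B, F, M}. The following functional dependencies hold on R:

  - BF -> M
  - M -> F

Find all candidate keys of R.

{B, F}⁺: BF→M adds M → {B, F, M}. Minimal: {F}⁺ = {F}; {B}⁺ = {B} — none reach the full schema.
{B, M}⁺: M→F adds F → {B, F, M}. Minimal: {M}⁺ = {F, M}; {B}⁺ = {B} — none reach the full schema.
Any other superkey contains one of these as a subset, so there are no further candidate keys.

BF, BM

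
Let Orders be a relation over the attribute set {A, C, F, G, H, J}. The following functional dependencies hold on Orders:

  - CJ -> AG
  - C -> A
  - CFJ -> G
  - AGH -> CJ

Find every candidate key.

Attributes F, H never appear on any right-hand side, so every candidate key must contain {F, H}.
{F, H}⁺ = {F, H}, which is not all of the schema, so we must add further attributes.
{A, F, G, H}⁺: AGH→CJ adds C, J → {A, C, F, G, H, J}. Minimal: {F, G, H}⁺ = {F, G, H}; {A, G, H}⁺ = {A, C, G, H, J}; {A, F, H}⁺ = {A, F, H}; … — none reach the full schema.
{C, F, G, H}⁺: C→A adds A; AGH→CJ adds J → {A, C, F, G, H, J}. Minimal: {F, G, H}⁺ = {F, G, H}; {C, G, H}⁺ = {A, C, G, H, J}; {C, F, H}⁺ = {A, C, F, H}; … — none reach the full schema.
{C, F, H, J}⁺: CJ→AG adds A, G → {A, C, F, G, H, J}. Minimal: {F, H, J}⁺ = {F, H, J}; {C, H, J}⁺ = {A, C, G, H, J}; {C, F, J}⁺ = {A, C, F, G, J}; … — none reach the full schema.
Any other superkey contains one of these as a subset, so there are no further candidate keys.

{A, F, G, H}, {C, F, G, H}, {C, F, H, J}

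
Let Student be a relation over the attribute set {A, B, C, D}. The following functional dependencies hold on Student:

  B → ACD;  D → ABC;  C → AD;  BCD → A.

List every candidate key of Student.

{B}⁺: B→ACD adds A, C, D → {A, B, C, D}.
{C}⁺: C→AD adds A, D; D→ABC adds B → {A, B, C, D}.
{D}⁺: D→ABC adds A, B, C → {A, B, C, D}.

B, C, D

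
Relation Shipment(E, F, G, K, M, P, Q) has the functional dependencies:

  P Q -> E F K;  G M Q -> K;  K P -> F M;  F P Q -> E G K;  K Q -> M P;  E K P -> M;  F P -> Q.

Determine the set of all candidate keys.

{F, P}, {K, P}, {K, Q}, {P, Q}, {G, M, Q}

{F, P}⁺: FP→Q adds Q; PQ→EFK adds E, K; KP→FM adds M; FPQ→EGK adds G → {E, F, G, K, M, P, Q}.
{K, P}⁺: KP→FM adds F, M; FP→Q adds Q; PQ→EFK adds E; FPQ→EGK adds G → {E, F, G, K, M, P, Q}.
{K, Q}⁺: KQ→MP adds M, P; PQ→EFK adds E, F; FPQ→EGK adds G → {E, F, G, K, M, P, Q}.
{P, Q}⁺: PQ→EFK adds E, F, K; KP→FM adds M; FPQ→EGK adds G → {E, F, G, K, M, P, Q}.
{G, M, Q}⁺: GMQ→K adds K; KQ→MP adds P; PQ→EFK adds E, F → {E, F, G, K, M, P, Q}.
Any other superkey contains one of these as a subset, so there are no further candidate keys.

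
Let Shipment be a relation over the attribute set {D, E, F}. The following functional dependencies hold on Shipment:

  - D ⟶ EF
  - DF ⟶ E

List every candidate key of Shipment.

{D}⁺: D→EF adds E, F → {D, E, F}.

(D)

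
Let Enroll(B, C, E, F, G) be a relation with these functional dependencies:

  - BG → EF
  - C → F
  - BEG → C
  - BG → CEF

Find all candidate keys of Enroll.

BG

Attributes B, G never appear on any right-hand side, so every candidate key must contain {B, G}.
{B, G}⁺ = {B, C, E, F, G}, which is all of the schema, so {B, G} is the only candidate key.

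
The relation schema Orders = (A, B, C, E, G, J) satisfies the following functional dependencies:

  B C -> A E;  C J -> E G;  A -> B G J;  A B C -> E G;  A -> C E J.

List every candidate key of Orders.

{A}⁺: A→BGJ adds B, G, J; A→CEJ adds C, E → {A, B, C, E, G, J}.
{B, C}⁺: BC→AE adds A, E; A→BGJ adds G, J → {A, B, C, E, G, J}. Minimal: {C}⁺ = {C}; {B}⁺ = {B} — none reach the full schema.

{A}; {B, C}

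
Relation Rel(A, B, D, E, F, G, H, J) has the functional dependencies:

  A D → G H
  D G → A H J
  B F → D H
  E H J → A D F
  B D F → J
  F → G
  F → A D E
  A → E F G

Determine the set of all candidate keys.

{A, B}⁺: A→EFG adds E, F, G; BF→DH adds D, H; BDF→J adds J → {A, B, D, E, F, G, H, J}. Minimal: {B}⁺ = {B}; {A}⁺ = {A, D, E, F, G, H, J} — none reach the full schema.
{B, F}⁺: BF→DH adds D, H; BDF→J adds J; F→G adds G; F→ADE adds A, E → {A, B, D, E, F, G, H, J}. Minimal: {F}⁺ = {A, D, E, F, G, H, J}; {B}⁺ = {B} — none reach the full schema.
{B, D, G}⁺: DG→AHJ adds A, H, J; A→EFG adds E, F → {A, B, D, E, F, G, H, J}. Minimal: {D, G}⁺ = {A, D, E, F, G, H, J}; {B, G}⁺ = {B, G}; {B, D}⁺ = {B, D} — none reach the full schema.
{B, E, H, J}⁺: EHJ→ADF adds A, D, F; F→G adds G → {A, B, D, E, F, G, H, J}. Minimal: {E, H, J}⁺ = {A, D, E, F, G, H, J}; {B, H, J}⁺ = {B, H, J}; {B, E, J}⁺ = {B, E, J}; … — none reach the full schema.
Any other superkey contains one of these as a subset, so there are no further candidate keys.

{A, B}, {B, F}, {B, D, G}, {B, E, H, J}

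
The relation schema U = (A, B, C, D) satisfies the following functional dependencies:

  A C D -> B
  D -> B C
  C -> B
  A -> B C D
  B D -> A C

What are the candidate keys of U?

{A}⁺: A→BCD adds B, C, D → {A, B, C, D}.
{D}⁺: D→BC adds B, C; BD→AC adds A → {A, B, C, D}.

(A); (D)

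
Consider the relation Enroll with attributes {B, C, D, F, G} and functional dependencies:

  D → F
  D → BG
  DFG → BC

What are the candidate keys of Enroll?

{D}

Attribute D never appears on the right-hand side of any dependency, so D must belong to every candidate key.
{D}⁺ = {B, C, D, F, G}, which is all of the schema, so {D} is the only candidate key.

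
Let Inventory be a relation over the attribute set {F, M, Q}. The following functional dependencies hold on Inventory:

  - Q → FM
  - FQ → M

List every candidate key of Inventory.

{Q}

Attribute Q never appears on the right-hand side of any dependency, so Q must belong to every candidate key.
{Q}⁺ = {F, M, Q}, which is all of the schema, so {Q} is the only candidate key.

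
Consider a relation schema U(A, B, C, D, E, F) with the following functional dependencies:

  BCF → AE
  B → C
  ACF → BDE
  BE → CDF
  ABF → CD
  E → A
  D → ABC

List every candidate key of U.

{B, E}, {B, F}, {D, E}, {D, F}, {A, C, F}, {C, E, F}

{B, E}⁺: B→C adds C; BE→CDF adds D, F; E→A adds A → {A, B, C, D, E, F}. Minimal: {E}⁺ = {A, E}; {B}⁺ = {B, C} — none reach the full schema.
{B, F}⁺: B→C adds C; BCF→AE adds A, E; ACF→BDE adds D → {A, B, C, D, E, F}. Minimal: {F}⁺ = {F}; {B}⁺ = {B, C} — none reach the full schema.
{D, E}⁺: E→A adds A; D→ABC adds B, C; BE→CDF adds F → {A, B, C, D, E, F}. Minimal: {E}⁺ = {A, E}; {D}⁺ = {A, B, C, D} — none reach the full schema.
{D, F}⁺: D→ABC adds A, B, C; BCF→AE adds E → {A, B, C, D, E, F}. Minimal: {F}⁺ = {F}; {D}⁺ = {A, B, C, D} — none reach the full schema.
{A, C, F}⁺: ACF→BDE adds B, D, E → {A, B, C, D, E, F}. Minimal: {C, F}⁺ = {C, F}; {A, F}⁺ = {A, F}; {A, C}⁺ = {A, C} — none reach the full schema.
{C, E, F}⁺: E→A adds A; ACF→BDE adds B, D → {A, B, C, D, E, F}. Minimal: {E, F}⁺ = {A, E, F}; {C, F}⁺ = {C, F}; {C, E}⁺ = {A, C, E} — none reach the full schema.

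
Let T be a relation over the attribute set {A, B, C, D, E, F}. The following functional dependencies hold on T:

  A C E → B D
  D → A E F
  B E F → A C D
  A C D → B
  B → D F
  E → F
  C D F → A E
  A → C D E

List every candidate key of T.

{A}, {B}, {D}

{A}⁺: A→CDE adds C, D, E; ACE→BD adds B; D→AEF adds F → {A, B, C, D, E, F}.
{B}⁺: B→DF adds D, F; D→AEF adds A, E; BEF→ACD adds C → {A, B, C, D, E, F}.
{D}⁺: D→AEF adds A, E, F; A→CDE adds C; ACE→BD adds B → {A, B, C, D, E, F}.
Any other superkey contains one of these as a subset, so there are no further candidate keys.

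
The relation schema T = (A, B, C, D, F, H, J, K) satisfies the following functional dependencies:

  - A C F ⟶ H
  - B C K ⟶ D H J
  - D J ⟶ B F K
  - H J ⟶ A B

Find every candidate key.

{B, C, K}⁺: BCK→DHJ adds D, H, J; DJ→BFK adds F; HJ→AB adds A → {A, B, C, D, F, H, J, K}.
{C, D, J}⁺: DJ→BFK adds B, F, K; BCK→DHJ adds H; HJ→AB adds A → {A, B, C, D, F, H, J, K}.
{C, H, J, K}⁺: HJ→AB adds A, B; BCK→DHJ adds D; DJ→BFK adds F → {A, B, C, D, F, H, J, K}.
{A, C, F, J, K}⁺: ACF→H adds H; HJ→AB adds B; BCK→DHJ adds D → {A, B, C, D, F, H, J, K}.

(B, C, K), (C, D, J), (C, H, J, K), (A, C, F, J, K)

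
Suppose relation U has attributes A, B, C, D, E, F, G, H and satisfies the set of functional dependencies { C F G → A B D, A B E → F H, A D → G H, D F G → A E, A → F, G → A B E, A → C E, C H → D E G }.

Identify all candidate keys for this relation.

{G}⁺: G→ABE adds A, B, E; A→CE adds C; ABE→FH adds F, H; CH→DEG adds D → {A, B, C, D, E, F, G, H}.
{A, B}⁺: A→F adds F; A→CE adds C, E; ABE→FH adds H; CH→DEG adds D, G → {A, B, C, D, E, F, G, H}.
{A, D}⁺: AD→GH adds G, H; A→F adds F; G→ABE adds B, E; A→CE adds C → {A, B, C, D, E, F, G, H}.
{A, H}⁺: A→F adds F; A→CE adds C, E; CH→DEG adds D, G; CFG→ABD adds B → {A, B, C, D, E, F, G, H}.
{C, H}⁺: CH→DEG adds D, E, G; G→ABE adds A, B; ABE→FH adds F → {A, B, C, D, E, F, G, H}.

{G}, {A, B}, {A, D}, {A, H}, {C, H}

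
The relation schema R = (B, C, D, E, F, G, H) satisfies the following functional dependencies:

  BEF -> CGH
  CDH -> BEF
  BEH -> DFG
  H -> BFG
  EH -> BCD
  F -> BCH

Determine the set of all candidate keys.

{D, F}⁺: F→BCH adds B, C, H; CDH→BEF adds E; BEH→DFG adds G → {B, C, D, E, F, G, H}. Minimal: {F}⁺ = {B, C, F, G, H}; {D}⁺ = {D} — none reach the full schema.
{D, H}⁺: H→BFG adds B, F, G; F→BCH adds C; CDH→BEF adds E → {B, C, D, E, F, G, H}. Minimal: {H}⁺ = {B, C, F, G, H}; {D}⁺ = {D} — none reach the full schema.
{E, F}⁺: F→BCH adds B, C, H; BEF→CGH adds G; BEH→DFG adds D → {B, C, D, E, F, G, H}. Minimal: {F}⁺ = {B, C, F, G, H}; {E}⁺ = {E} — none reach the full schema.
{E, H}⁺: H→BFG adds B, F, G; EH→BCD adds C, D → {B, C, D, E, F, G, H}. Minimal: {H}⁺ = {B, C, F, G, H}; {E}⁺ = {E} — none reach the full schema.

{D, F}, {D, H}, {E, F}, {E, H}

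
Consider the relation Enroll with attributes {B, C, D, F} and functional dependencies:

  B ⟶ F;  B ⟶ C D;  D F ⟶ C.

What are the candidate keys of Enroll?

{B}

{B}⁺: B→F adds F; B→CD adds C, D → {B, C, D, F}.
No other minimal superkey exists.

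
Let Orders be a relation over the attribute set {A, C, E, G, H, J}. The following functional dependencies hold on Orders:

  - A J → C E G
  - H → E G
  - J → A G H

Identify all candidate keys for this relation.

Attribute J never appears on the right-hand side of any dependency, so J must belong to every candidate key.
{J}⁺ = {A, C, E, G, H, J}, which is all of the schema, so {J} is the only candidate key.

{J}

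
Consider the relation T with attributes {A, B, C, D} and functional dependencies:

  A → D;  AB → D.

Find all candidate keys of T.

Attributes A, B, C never appear on any right-hand side, so every candidate key must contain {A, B, C}.
{A, B, C}⁺ = {A, B, C, D}, which is all of the schema, so {A, B, C} is the only candidate key.

{A, B, C}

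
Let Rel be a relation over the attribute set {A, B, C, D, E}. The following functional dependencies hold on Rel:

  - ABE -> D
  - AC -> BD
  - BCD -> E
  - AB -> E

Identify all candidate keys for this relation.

{A, C}

Attributes A, C never appear on any right-hand side, so every candidate key must contain {A, C}.
{A, C}⁺ = {A, B, C, D, E}, which is all of the schema, so {A, C} is the only candidate key.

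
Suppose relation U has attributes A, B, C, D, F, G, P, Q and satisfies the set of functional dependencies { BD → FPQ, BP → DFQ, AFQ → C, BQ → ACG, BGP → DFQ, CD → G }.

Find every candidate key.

Attribute B never appears on the right-hand side of any dependency, so B must belong to every candidate key.
{B}⁺ = {B}, which is not all of the schema, so we must add further attributes.
{B, D}⁺: BD→FPQ adds F, P, Q; BQ→ACG adds A, C, G → {A, B, C, D, F, G, P, Q}.
{B, P}⁺: BP→DFQ adds D, F, Q; BQ→ACG adds A, C, G → {A, B, C, D, F, G, P, Q}.
Any other superkey contains one of these as a subset, so there are no further candidate keys.

(B, D), (B, P)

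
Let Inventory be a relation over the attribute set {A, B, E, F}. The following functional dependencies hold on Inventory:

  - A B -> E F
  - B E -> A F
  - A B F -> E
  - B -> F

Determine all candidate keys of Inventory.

{A, B}, {B, E}

Attribute B never appears on the right-hand side of any dependency, so B must belong to every candidate key.
{B}⁺ = {B, F}, which is not all of the schema, so we must add further attributes.
{A, B}⁺: AB→EF adds E, F → {A, B, E, F}.
{B, E}⁺: BE→AF adds A, F → {A, B, E, F}.
Any other superkey contains one of these as a subset, so there are no further candidate keys.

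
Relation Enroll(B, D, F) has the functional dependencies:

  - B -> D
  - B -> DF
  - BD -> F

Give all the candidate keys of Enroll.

Attribute B never appears on the right-hand side of any dependency, so B must belong to every candidate key.
{B}⁺ = {B, D, F}, which is all of the schema, so {B} is the only candidate key.

{B}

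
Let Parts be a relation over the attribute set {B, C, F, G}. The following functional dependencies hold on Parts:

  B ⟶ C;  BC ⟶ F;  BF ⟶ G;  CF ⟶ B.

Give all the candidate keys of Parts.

{B}, {C, F}

{B}⁺: B→C adds C; BC→F adds F; BF→G adds G → {B, C, F, G}.
{C, F}⁺: CF→B adds B; BF→G adds G → {B, C, F, G}. Minimal: {F}⁺ = {F}; {C}⁺ = {C} — none reach the full schema.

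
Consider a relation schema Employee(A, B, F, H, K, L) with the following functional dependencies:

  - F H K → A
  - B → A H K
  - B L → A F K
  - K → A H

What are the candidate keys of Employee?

Attributes B, L never appear on any right-hand side, so every candidate key must contain {B, L}.
{B, L}⁺ = {A, B, F, H, K, L}, which is all of the schema, so {B, L} is the only candidate key.

{B, L}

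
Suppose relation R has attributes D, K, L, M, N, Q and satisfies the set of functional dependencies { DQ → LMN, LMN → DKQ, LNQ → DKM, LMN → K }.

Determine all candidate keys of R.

(D, Q), (L, M, N), (L, N, Q)

{D, Q}⁺: DQ→LMN adds L, M, N; LMN→DKQ adds K → {D, K, L, M, N, Q}.
{L, M, N}⁺: LMN→DKQ adds D, K, Q → {D, K, L, M, N, Q}.
{L, N, Q}⁺: LNQ→DKM adds D, K, M → {D, K, L, M, N, Q}.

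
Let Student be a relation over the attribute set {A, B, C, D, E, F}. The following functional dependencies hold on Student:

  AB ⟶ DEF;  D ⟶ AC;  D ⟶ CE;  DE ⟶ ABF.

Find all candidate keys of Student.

D, AB

{D}⁺: D→AC adds A, C; D→CE adds E; DE→ABF adds B, F → {A, B, C, D, E, F}.
{A, B}⁺: AB→DEF adds D, E, F; D→AC adds C → {A, B, C, D, E, F}. Minimal: {B}⁺ = {B}; {A}⁺ = {A} — none reach the full schema.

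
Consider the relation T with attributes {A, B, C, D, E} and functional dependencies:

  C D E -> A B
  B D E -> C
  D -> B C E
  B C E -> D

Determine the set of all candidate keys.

{D}⁺: D→BCE adds B, C, E; CDE→AB adds A → {A, B, C, D, E}.
{B, C, E}⁺: BCE→D adds D; CDE→AB adds A → {A, B, C, D, E}. Minimal: {C, E}⁺ = {C, E}; {B, E}⁺ = {B, E}; {B, C}⁺ = {B, C} — none reach the full schema.
Any other superkey contains one of these as a subset, so there are no further candidate keys.

D, BCE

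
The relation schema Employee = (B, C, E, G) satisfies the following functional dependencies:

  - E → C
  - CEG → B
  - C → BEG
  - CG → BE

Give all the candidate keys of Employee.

{C}⁺: C→BEG adds B, E, G → {B, C, E, G}.
{E}⁺: E→C adds C; C→BEG adds B, G → {B, C, E, G}.

(C), (E)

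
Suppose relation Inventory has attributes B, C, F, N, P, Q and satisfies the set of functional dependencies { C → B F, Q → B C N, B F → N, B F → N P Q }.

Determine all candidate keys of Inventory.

{C}; {Q}; {B, F}

{C}⁺: C→BF adds B, F; BF→N adds N; BF→NPQ adds P, Q → {B, C, F, N, P, Q}.
{Q}⁺: Q→BCN adds B, C, N; C→BF adds F; BF→NPQ adds P → {B, C, F, N, P, Q}.
{B, F}⁺: BF→N adds N; BF→NPQ adds P, Q; Q→BCN adds C → {B, C, F, N, P, Q}. Minimal: {F}⁺ = {F}; {B}⁺ = {B} — none reach the full schema.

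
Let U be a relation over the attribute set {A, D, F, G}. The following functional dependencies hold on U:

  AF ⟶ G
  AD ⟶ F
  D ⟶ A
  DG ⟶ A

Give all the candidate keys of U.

(D)

Attribute D never appears on the right-hand side of any dependency, so D must belong to every candidate key.
{D}⁺ = {A, D, F, G}, which is all of the schema, so {D} is the only candidate key.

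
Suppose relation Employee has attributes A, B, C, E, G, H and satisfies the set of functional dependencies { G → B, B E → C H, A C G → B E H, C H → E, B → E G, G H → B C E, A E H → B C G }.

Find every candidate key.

Attribute A never appears on the right-hand side of any dependency, so A must belong to every candidate key.
{A}⁺ = {A}, which is not all of the schema, so we must add further attributes.
{A, B}⁺: B→EG adds E, G; BE→CH adds C, H → {A, B, C, E, G, H}.
{A, G}⁺: G→B adds B; B→EG adds E; BE→CH adds C, H → {A, B, C, E, G, H}.
{A, C, H}⁺: CH→E adds E; AEH→BCG adds B, G → {A, B, C, E, G, H}.
{A, E, H}⁺: AEH→BCG adds B, C, G → {A, B, C, E, G, H}.

AB; AG; ACH; AEH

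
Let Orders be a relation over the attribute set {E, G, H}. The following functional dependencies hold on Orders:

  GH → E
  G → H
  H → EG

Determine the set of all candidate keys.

{G}, {H}

{G}⁺: G→H adds H; H→EG adds E → {E, G, H}.
{H}⁺: H→EG adds E, G → {E, G, H}.
Any other superkey contains one of these as a subset, so there are no further candidate keys.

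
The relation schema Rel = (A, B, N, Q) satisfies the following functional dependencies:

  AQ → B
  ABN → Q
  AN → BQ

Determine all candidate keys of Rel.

(A, N)

Attributes A, N never appear on any right-hand side, so every candidate key must contain {A, N}.
{A, N}⁺ = {A, B, N, Q}, which is all of the schema, so {A, N} is the only candidate key.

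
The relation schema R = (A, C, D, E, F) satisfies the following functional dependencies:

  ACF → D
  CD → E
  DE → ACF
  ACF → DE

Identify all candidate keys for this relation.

{C, D}⁺: CD→E adds E; DE→ACF adds A, F → {A, C, D, E, F}. Minimal: {D}⁺ = {D}; {C}⁺ = {C} — none reach the full schema.
{D, E}⁺: DE→ACF adds A, C, F → {A, C, D, E, F}. Minimal: {E}⁺ = {E}; {D}⁺ = {D} — none reach the full schema.
{A, C, F}⁺: ACF→D adds D; CD→E adds E → {A, C, D, E, F}. Minimal: {C, F}⁺ = {C, F}; {A, F}⁺ = {A, F}; {A, C}⁺ = {A, C} — none reach the full schema.
Any other superkey contains one of these as a subset, so there are no further candidate keys.

{C, D}, {D, E}, {A, C, F}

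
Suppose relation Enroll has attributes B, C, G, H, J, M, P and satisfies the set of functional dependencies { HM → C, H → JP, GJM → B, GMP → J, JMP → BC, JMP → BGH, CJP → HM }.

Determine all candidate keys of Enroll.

CH, HM, CJP, GMP, JMP

{C, H}⁺: H→JP adds J, P; CJP→HM adds M; JMP→BC adds B; JMP→BGH adds G → {B, C, G, H, J, M, P}. Minimal: {H}⁺ = {H, J, P}; {C}⁺ = {C} — none reach the full schema.
{H, M}⁺: HM→C adds C; H→JP adds J, P; JMP→BC adds B; JMP→BGH adds G → {B, C, G, H, J, M, P}. Minimal: {M}⁺ = {M}; {H}⁺ = {H, J, P} — none reach the full schema.
{C, J, P}⁺: CJP→HM adds H, M; JMP→BC adds B; JMP→BGH adds G → {B, C, G, H, J, M, P}. Minimal: {J, P}⁺ = {J, P}; {C, P}⁺ = {C, P}; {C, J}⁺ = {C, J} — none reach the full schema.
{G, M, P}⁺: GMP→J adds J; JMP→BC adds B, C; JMP→BGH adds H → {B, C, G, H, J, M, P}. Minimal: {M, P}⁺ = {M, P}; {G, P}⁺ = {G, P}; {G, M}⁺ = {G, M} — none reach the full schema.
{J, M, P}⁺: JMP→BC adds B, C; JMP→BGH adds G, H → {B, C, G, H, J, M, P}. Minimal: {M, P}⁺ = {M, P}; {J, P}⁺ = {J, P}; {J, M}⁺ = {J, M} — none reach the full schema.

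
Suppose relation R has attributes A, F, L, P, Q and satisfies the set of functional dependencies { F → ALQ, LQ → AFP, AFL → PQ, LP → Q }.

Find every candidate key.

{F}⁺: F→ALQ adds A, L, Q; LQ→AFP adds P → {A, F, L, P, Q}.
{L, P}⁺: LP→Q adds Q; LQ→AFP adds A, F → {A, F, L, P, Q}. Minimal: {P}⁺ = {P}; {L}⁺ = {L} — none reach the full schema.
{L, Q}⁺: LQ→AFP adds A, F, P → {A, F, L, P, Q}. Minimal: {Q}⁺ = {Q}; {L}⁺ = {L} — none reach the full schema.
Any other superkey contains one of these as a subset, so there are no further candidate keys.

{F}, {L, P}, {L, Q}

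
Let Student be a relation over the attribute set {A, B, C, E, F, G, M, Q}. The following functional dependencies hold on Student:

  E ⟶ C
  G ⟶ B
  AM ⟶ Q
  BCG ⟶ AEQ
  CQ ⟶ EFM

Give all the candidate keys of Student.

Attribute G never appears on the right-hand side of any dependency, so G must belong to every candidate key.
{G}⁺ = {B, G}, which is not all of the schema, so we must add further attributes.
{C, G}⁺: G→B adds B; BCG→AEQ adds A, E, Q; CQ→EFM adds F, M → {A, B, C, E, F, G, M, Q}. Minimal: {G}⁺ = {B, G}; {C}⁺ = {C} — none reach the full schema.
{E, G}⁺: E→C adds C; G→B adds B; BCG→AEQ adds A, Q; CQ→EFM adds F, M → {A, B, C, E, F, G, M, Q}. Minimal: {G}⁺ = {B, G}; {E}⁺ = {C, E} — none reach the full schema.

(C, G), (E, G)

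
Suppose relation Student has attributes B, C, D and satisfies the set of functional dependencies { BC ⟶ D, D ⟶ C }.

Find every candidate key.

Attribute B never appears on the right-hand side of any dependency, so B must belong to every candidate key.
{B}⁺ = {B}, which is not all of the schema, so we must add further attributes.
{B, C}⁺: BC→D adds D → {B, C, D}. Minimal: {C}⁺ = {C}; {B}⁺ = {B} — none reach the full schema.
{B, D}⁺: D→C adds C → {B, C, D}. Minimal: {D}⁺ = {C, D}; {B}⁺ = {B} — none reach the full schema.
Any other superkey contains one of these as a subset, so there are no further candidate keys.

{B, C}; {B, D}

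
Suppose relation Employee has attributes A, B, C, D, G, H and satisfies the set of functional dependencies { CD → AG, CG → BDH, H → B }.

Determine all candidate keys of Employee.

Attribute C never appears on the right-hand side of any dependency, so C must belong to every candidate key.
{C}⁺ = {C}, which is not all of the schema, so we must add further attributes.
{C, D}⁺: CD→AG adds A, G; CG→BDH adds B, H → {A, B, C, D, G, H}. Minimal: {D}⁺ = {D}; {C}⁺ = {C} — none reach the full schema.
{C, G}⁺: CG→BDH adds B, D, H; CD→AG adds A → {A, B, C, D, G, H}. Minimal: {G}⁺ = {G}; {C}⁺ = {C} — none reach the full schema.

{C, D}, {C, G}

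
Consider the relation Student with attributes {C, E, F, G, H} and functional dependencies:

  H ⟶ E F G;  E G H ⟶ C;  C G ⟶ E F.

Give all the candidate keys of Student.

Attribute H never appears on the right-hand side of any dependency, so H must belong to every candidate key.
{H}⁺ = {C, E, F, G, H}, which is all of the schema, so {H} is the only candidate key.

H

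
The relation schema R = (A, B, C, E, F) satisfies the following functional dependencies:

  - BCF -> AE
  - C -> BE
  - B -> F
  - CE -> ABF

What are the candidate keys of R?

{C}

{C}⁺: C→BE adds B, E; B→F adds F; CE→ABF adds A → {A, B, C, E, F}.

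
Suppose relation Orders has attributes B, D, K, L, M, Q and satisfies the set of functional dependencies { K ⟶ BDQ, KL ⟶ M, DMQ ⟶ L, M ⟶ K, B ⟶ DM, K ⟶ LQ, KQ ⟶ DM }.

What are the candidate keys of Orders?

{B}⁺: B→DM adds D, M; M→K adds K; K→LQ adds L, Q → {B, D, K, L, M, Q}.
{K}⁺: K→BDQ adds B, D, Q; B→DM adds M; K→LQ adds L → {B, D, K, L, M, Q}.
{M}⁺: M→K adds K; K→LQ adds L, Q; KQ→DM adds D; K→BDQ adds B → {B, D, K, L, M, Q}.

{B}; {K}; {M}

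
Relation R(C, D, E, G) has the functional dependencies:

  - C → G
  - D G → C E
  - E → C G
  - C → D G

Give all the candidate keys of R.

(C), (E), (D, G)

{C}⁺: C→G adds G; C→DG adds D; DG→CE adds E → {C, D, E, G}.
{E}⁺: E→CG adds C, G; C→DG adds D → {C, D, E, G}.
{D, G}⁺: DG→CE adds C, E → {C, D, E, G}.
Any other superkey contains one of these as a subset, so there are no further candidate keys.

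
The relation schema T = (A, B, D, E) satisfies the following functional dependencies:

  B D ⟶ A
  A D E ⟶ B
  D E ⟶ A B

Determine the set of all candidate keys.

{D, E}

Attributes D, E never appear on any right-hand side, so every candidate key must contain {D, E}.
{D, E}⁺ = {A, B, D, E}, which is all of the schema, so {D, E} is the only candidate key.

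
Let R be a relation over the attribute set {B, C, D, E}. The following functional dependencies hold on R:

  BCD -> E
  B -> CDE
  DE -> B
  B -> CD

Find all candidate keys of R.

{B}⁺: B→CDE adds C, D, E → {B, C, D, E}.
{D, E}⁺: DE→B adds B; B→CD adds C → {B, C, D, E}. Minimal: {E}⁺ = {E}; {D}⁺ = {D} — none reach the full schema.

(B), (D, E)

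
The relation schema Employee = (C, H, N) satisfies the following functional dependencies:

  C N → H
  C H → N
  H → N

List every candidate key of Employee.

{C, H}, {C, N}

Attribute C never appears on the right-hand side of any dependency, so C must belong to every candidate key.
{C}⁺ = {C}, which is not all of the schema, so we must add further attributes.
{C, H}⁺: CH→N adds N → {C, H, N}. Minimal: {H}⁺ = {H, N}; {C}⁺ = {C} — none reach the full schema.
{C, N}⁺: CN→H adds H → {C, H, N}. Minimal: {N}⁺ = {N}; {C}⁺ = {C} — none reach the full schema.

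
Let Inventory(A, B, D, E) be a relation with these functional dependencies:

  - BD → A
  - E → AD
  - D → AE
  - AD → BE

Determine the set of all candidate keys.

{D}⁺: D→AE adds A, E; AD→BE adds B → {A, B, D, E}.
{E}⁺: E→AD adds A, D; AD→BE adds B → {A, B, D, E}.
Any other superkey contains one of these as a subset, so there are no further candidate keys.

{D}, {E}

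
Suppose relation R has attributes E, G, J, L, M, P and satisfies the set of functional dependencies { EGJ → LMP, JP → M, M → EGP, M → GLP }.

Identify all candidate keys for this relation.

{J, M}, {J, P}, {E, G, J}

{J, M}⁺: M→EGP adds E, G, P; M→GLP adds L → {E, G, J, L, M, P}. Minimal: {M}⁺ = {E, G, L, M, P}; {J}⁺ = {J} — none reach the full schema.
{J, P}⁺: JP→M adds M; M→EGP adds E, G; M→GLP adds L → {E, G, J, L, M, P}. Minimal: {P}⁺ = {P}; {J}⁺ = {J} — none reach the full schema.
{E, G, J}⁺: EGJ→LMP adds L, M, P → {E, G, J, L, M, P}. Minimal: {G, J}⁺ = {G, J}; {E, J}⁺ = {E, J}; {E, G}⁺ = {E, G} — none reach the full schema.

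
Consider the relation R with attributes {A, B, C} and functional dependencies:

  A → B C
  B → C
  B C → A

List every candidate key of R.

(A), (B)

{A}⁺: A→BC adds B, C → {A, B, C}.
{B}⁺: B→C adds C; BC→A adds A → {A, B, C}.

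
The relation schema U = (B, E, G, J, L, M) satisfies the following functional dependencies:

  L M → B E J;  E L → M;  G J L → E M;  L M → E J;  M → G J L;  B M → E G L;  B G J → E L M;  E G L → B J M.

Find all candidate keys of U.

{M}⁺: M→GJL adds G, J, L; LM→BEJ adds B, E → {B, E, G, J, L, M}.
{E, L}⁺: EL→M adds M; LM→EJ adds J; M→GJL adds G; EGL→BJM adds B → {B, E, G, J, L, M}.
{B, G, J}⁺: BGJ→ELM adds E, L, M → {B, E, G, J, L, M}.
{G, J, L}⁺: GJL→EM adds E, M; EGL→BJM adds B → {B, E, G, J, L, M}.

{M}, {E, L}, {B, G, J}, {G, J, L}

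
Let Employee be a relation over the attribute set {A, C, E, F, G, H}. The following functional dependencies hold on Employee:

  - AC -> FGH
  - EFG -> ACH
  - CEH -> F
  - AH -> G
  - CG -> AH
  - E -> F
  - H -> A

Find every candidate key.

Attribute E never appears on the right-hand side of any dependency, so E must belong to every candidate key.
{E}⁺ = {E, F}, which is not all of the schema, so we must add further attributes.
{E, G}⁺: E→F adds F; EFG→ACH adds A, C, H → {A, C, E, F, G, H}.
{E, H}⁺: E→F adds F; H→A adds A; AH→G adds G; EFG→ACH adds C → {A, C, E, F, G, H}.
{A, C, E}⁺: AC→FGH adds F, G, H → {A, C, E, F, G, H}.

EG, EH, ACE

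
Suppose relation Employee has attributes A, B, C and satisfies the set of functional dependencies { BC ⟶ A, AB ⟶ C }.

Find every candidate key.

AB, BC

Attribute B never appears on the right-hand side of any dependency, so B must belong to every candidate key.
{B}⁺ = {B}, which is not all of the schema, so we must add further attributes.
{A, B}⁺: AB→C adds C → {A, B, C}.
{B, C}⁺: BC→A adds A → {A, B, C}.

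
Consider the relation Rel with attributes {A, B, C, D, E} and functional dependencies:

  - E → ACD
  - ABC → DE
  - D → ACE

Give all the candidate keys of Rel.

Attribute B never appears on the right-hand side of any dependency, so B must belong to every candidate key.
{B}⁺ = {B}, which is not all of the schema, so we must add further attributes.
{B, D}⁺: D→ACE adds A, C, E → {A, B, C, D, E}. Minimal: {D}⁺ = {A, C, D, E}; {B}⁺ = {B} — none reach the full schema.
{B, E}⁺: E→ACD adds A, C, D → {A, B, C, D, E}. Minimal: {E}⁺ = {A, C, D, E}; {B}⁺ = {B} — none reach the full schema.
{A, B, C}⁺: ABC→DE adds D, E → {A, B, C, D, E}. Minimal: {B, C}⁺ = {B, C}; {A, C}⁺ = {A, C}; {A, B}⁺ = {A, B} — none reach the full schema.
Any other superkey contains one of these as a subset, so there are no further candidate keys.

{B, D}; {B, E}; {A, B, C}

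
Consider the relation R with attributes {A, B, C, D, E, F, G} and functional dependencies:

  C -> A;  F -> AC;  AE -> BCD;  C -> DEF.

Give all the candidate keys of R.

{C, G}; {F, G}; {A, E, G}

Attribute G never appears on the right-hand side of any dependency, so G must belong to every candidate key.
{G}⁺ = {G}, which is not all of the schema, so we must add further attributes.
{C, G}⁺: C→A adds A; C→DEF adds D, E, F; AE→BCD adds B → {A, B, C, D, E, F, G}. Minimal: {G}⁺ = {G}; {C}⁺ = {A, B, C, D, E, F} — none reach the full schema.
{F, G}⁺: F→AC adds A, C; C→DEF adds D, E; AE→BCD adds B → {A, B, C, D, E, F, G}. Minimal: {G}⁺ = {G}; {F}⁺ = {A, B, C, D, E, F} — none reach the full schema.
{A, E, G}⁺: AE→BCD adds B, C, D; C→DEF adds F → {A, B, C, D, E, F, G}. Minimal: {E, G}⁺ = {E, G}; {A, G}⁺ = {A, G}; {A, E}⁺ = {A, B, C, D, E, F} — none reach the full schema.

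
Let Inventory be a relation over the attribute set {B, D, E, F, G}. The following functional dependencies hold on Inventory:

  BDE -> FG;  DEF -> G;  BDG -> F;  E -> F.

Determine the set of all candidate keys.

{B, D, E}⁺: BDE→FG adds F, G → {B, D, E, F, G}. Minimal: {D, E}⁺ = {D, E, F, G}; {B, E}⁺ = {B, E, F}; {B, D}⁺ = {B, D} — none reach the full schema.
No other minimal superkey exists.

BDE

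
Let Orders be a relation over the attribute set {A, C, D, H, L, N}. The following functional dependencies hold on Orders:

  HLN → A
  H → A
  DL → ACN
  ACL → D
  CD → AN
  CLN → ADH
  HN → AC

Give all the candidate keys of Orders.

{D, L}, {A, C, L}, {C, H, L}, {C, L, N}, {H, L, N}

Attribute L never appears on the right-hand side of any dependency, so L must belong to every candidate key.
{L}⁺ = {L}, which is not all of the schema, so we must add further attributes.
{D, L}⁺: DL→ACN adds A, C, N; CLN→ADH adds H → {A, C, D, H, L, N}.
{A, C, L}⁺: ACL→D adds D; CD→AN adds N; CLN→ADH adds H → {A, C, D, H, L, N}.
{C, H, L}⁺: H→A adds A; ACL→D adds D; CD→AN adds N → {A, C, D, H, L, N}.
{C, L, N}⁺: CLN→ADH adds A, D, H → {A, C, D, H, L, N}.
{H, L, N}⁺: HLN→A adds A; HN→AC adds C; ACL→D adds D → {A, C, D, H, L, N}.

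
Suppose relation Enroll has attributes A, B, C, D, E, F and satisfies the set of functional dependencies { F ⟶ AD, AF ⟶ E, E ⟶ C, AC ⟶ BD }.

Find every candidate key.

{F}

{F}⁺: F→AD adds A, D; AF→E adds E; E→C adds C; AC→BD adds B → {A, B, C, D, E, F}.
No other minimal superkey exists.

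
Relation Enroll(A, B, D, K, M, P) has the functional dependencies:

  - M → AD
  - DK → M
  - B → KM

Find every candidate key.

Attributes B, P never appear on any right-hand side, so every candidate key must contain {B, P}.
{B, P}⁺ = {A, B, D, K, M, P}, which is all of the schema, so {B, P} is the only candidate key.

{B, P}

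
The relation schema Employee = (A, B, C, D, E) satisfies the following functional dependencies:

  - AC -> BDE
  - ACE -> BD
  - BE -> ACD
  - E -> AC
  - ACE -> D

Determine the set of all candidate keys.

{E}⁺: E→AC adds A, C; ACE→D adds D; AC→BDE adds B → {A, B, C, D, E}.
{A, C}⁺: AC→BDE adds B, D, E → {A, B, C, D, E}. Minimal: {C}⁺ = {C}; {A}⁺ = {A} — none reach the full schema.
Any other superkey contains one of these as a subset, so there are no further candidate keys.

{E}, {A, C}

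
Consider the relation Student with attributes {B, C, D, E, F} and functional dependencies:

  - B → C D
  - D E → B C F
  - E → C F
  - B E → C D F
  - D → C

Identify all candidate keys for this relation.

BE, DE

Attribute E never appears on the right-hand side of any dependency, so E must belong to every candidate key.
{E}⁺ = {C, E, F}, which is not all of the schema, so we must add further attributes.
{B, E}⁺: B→CD adds C, D; DE→BCF adds F → {B, C, D, E, F}. Minimal: {E}⁺ = {C, E, F}; {B}⁺ = {B, C, D} — none reach the full schema.
{D, E}⁺: DE→BCF adds B, C, F → {B, C, D, E, F}. Minimal: {E}⁺ = {C, E, F}; {D}⁺ = {C, D} — none reach the full schema.
Any other superkey contains one of these as a subset, so there are no further candidate keys.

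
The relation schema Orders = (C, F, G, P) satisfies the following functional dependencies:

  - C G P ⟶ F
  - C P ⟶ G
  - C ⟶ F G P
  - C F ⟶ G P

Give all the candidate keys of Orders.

Attribute C never appears on the right-hand side of any dependency, so C must belong to every candidate key.
{C}⁺ = {C, F, G, P}, which is all of the schema, so {C} is the only candidate key.

C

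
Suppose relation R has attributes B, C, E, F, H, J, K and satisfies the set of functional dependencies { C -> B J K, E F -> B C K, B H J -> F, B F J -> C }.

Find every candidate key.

Attributes E, H never appear on any right-hand side, so every candidate key must contain {E, H}.
{E, H}⁺ = {E, H}, which is not all of the schema, so we must add further attributes.
{C, E, H}⁺: C→BJK adds B, J, K; BHJ→F adds F → {B, C, E, F, H, J, K}. Minimal: {E, H}⁺ = {E, H}; {C, H}⁺ = {B, C, F, H, J, K}; {C, E}⁺ = {B, C, E, J, K} — none reach the full schema.
{E, F, H}⁺: EF→BCK adds B, C, K; C→BJK adds J → {B, C, E, F, H, J, K}. Minimal: {F, H}⁺ = {F, H}; {E, H}⁺ = {E, H}; {E, F}⁺ = {B, C, E, F, J, K} — none reach the full schema.
{B, E, H, J}⁺: BHJ→F adds F; BFJ→C adds C; C→BJK adds K → {B, C, E, F, H, J, K}. Minimal: {E, H, J}⁺ = {E, H, J}; {B, H, J}⁺ = {B, C, F, H, J, K}; {B, E, J}⁺ = {B, E, J}; … — none reach the full schema.
Any other superkey contains one of these as a subset, so there are no further candidate keys.

{C, E, H}; {E, F, H}; {B, E, H, J}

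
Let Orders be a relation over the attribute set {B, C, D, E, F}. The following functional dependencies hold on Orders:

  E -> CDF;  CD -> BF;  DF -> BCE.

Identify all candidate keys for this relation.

{E}⁺: E→CDF adds C, D, F; CD→BF adds B → {B, C, D, E, F}.
{C, D}⁺: CD→BF adds B, F; DF→BCE adds E → {B, C, D, E, F}. Minimal: {D}⁺ = {D}; {C}⁺ = {C} — none reach the full schema.
{D, F}⁺: DF→BCE adds B, C, E → {B, C, D, E, F}. Minimal: {F}⁺ = {F}; {D}⁺ = {D} — none reach the full schema.

(E), (C, D), (D, F)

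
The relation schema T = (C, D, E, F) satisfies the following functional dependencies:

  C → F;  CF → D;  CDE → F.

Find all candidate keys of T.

Attributes C, E never appear on any right-hand side, so every candidate key must contain {C, E}.
{C, E}⁺ = {C, D, E, F}, which is all of the schema, so {C, E} is the only candidate key.

{C, E}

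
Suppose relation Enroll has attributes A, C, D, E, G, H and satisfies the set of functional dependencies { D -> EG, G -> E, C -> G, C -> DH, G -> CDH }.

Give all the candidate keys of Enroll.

{A, C}, {A, D}, {A, G}

{A, C}⁺: C→G adds G; C→DH adds D, H; D→EG adds E → {A, C, D, E, G, H}.
{A, D}⁺: D→EG adds E, G; G→CDH adds C, H → {A, C, D, E, G, H}.
{A, G}⁺: G→E adds E; G→CDH adds C, D, H → {A, C, D, E, G, H}.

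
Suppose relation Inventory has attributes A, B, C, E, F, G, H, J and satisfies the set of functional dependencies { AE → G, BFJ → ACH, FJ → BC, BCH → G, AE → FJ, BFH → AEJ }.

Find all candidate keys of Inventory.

{A, E}⁺: AE→G adds G; AE→FJ adds F, J; FJ→BC adds B, C; BFJ→ACH adds H → {A, B, C, E, F, G, H, J}.
{F, J}⁺: FJ→BC adds B, C; BFJ→ACH adds A, H; BCH→G adds G; BFH→AEJ adds E → {A, B, C, E, F, G, H, J}.
{B, F, H}⁺: BFH→AEJ adds A, E, J; AE→G adds G; BFJ→ACH adds C → {A, B, C, E, F, G, H, J}.

AE; FJ; BFH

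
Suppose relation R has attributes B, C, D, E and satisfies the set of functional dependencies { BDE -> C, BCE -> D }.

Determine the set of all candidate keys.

{B, C, E}⁺: BCE→D adds D → {B, C, D, E}. Minimal: {C, E}⁺ = {C, E}; {B, E}⁺ = {B, E}; {B, C}⁺ = {B, C} — none reach the full schema.
{B, D, E}⁺: BDE→C adds C → {B, C, D, E}. Minimal: {D, E}⁺ = {D, E}; {B, E}⁺ = {B, E}; {B, D}⁺ = {B, D} — none reach the full schema.
Any other superkey contains one of these as a subset, so there are no further candidate keys.

{B, C, E}, {B, D, E}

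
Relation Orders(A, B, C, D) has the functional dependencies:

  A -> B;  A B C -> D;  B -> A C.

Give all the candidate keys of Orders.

{A}⁺: A→B adds B; B→AC adds C; ABC→D adds D → {A, B, C, D}.
{B}⁺: B→AC adds A, C; ABC→D adds D → {A, B, C, D}.

{A}; {B}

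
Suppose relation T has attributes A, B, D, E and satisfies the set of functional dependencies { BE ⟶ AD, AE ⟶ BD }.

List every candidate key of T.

{A, E}, {B, E}

Attribute E never appears on the right-hand side of any dependency, so E must belong to every candidate key.
{E}⁺ = {E}, which is not all of the schema, so we must add further attributes.
{A, E}⁺: AE→BD adds B, D → {A, B, D, E}. Minimal: {E}⁺ = {E}; {A}⁺ = {A} — none reach the full schema.
{B, E}⁺: BE→AD adds A, D → {A, B, D, E}. Minimal: {E}⁺ = {E}; {B}⁺ = {B} — none reach the full schema.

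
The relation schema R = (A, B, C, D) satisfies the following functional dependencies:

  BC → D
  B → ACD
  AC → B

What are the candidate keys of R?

B, AC

{B}⁺: B→ACD adds A, C, D → {A, B, C, D}.
{A, C}⁺: AC→B adds B; BC→D adds D → {A, B, C, D}. Minimal: {C}⁺ = {C}; {A}⁺ = {A} — none reach the full schema.
Any other superkey contains one of these as a subset, so there are no further candidate keys.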